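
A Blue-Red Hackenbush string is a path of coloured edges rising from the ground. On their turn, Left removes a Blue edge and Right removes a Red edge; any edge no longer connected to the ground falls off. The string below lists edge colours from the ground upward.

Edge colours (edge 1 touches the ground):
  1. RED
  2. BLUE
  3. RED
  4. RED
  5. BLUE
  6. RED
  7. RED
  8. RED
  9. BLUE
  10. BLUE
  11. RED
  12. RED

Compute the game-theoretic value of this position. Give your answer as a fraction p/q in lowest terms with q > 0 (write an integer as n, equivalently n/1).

-1767/2048

step 1: add RED to get R; options L={ — } R={ 0 } → -1
step 2: add BLUE to get RB; options L={ -1 } R={ 0 } → -1/2
step 3: add RED to get RBR; options L={ -1 } R={ -1/2,0 } → -3/4
step 4: add RED to get RBRR; options L={ -1 } R={ -3/4,-1/2,0 } → -7/8
step 5: add BLUE to get RBRRB; options L={ -1,-7/8 } R={ -3/4,-1/2,0 } → -13/16
step 6: add RED to get RBRRBR; options L={ -1,-7/8 } R={ -13/16,-3/4,-1/2,0 } → -27/32
step 7: add RED to get RBRRBRR; options L={ -1,-7/8 } R={ -27/32,-13/16,-3/4,-1/2,0 } → -55/64
step 8: add RED to get RBRRBRRR; options L={ -1,-7/8 } R={ -55/64,-27/32,-13/16,-3/4,-1/2,0 } → -111/128
step 9: add BLUE to get RBRRBRRRB; options L={ -1,-7/8,-111/128 } R={ -55/64,-27/32,-13/16,-3/4,-1/2,0 } → -221/256
step 10: add BLUE to get RBRRBRRRBB; options L={ -1,-7/8,-111/128,-221/256 } R={ -55/64,-27/32,-13/16,-3/4,-1/2,0 } → -441/512
step 11: add RED to get RBRRBRRRBBR; options L={ -1,-7/8,-111/128,-221/256 } R={ -441/512,-55/64,-27/32,-13/16,-3/4,-1/2,0 } → -883/1024
step 12: add RED to get RBRRBRRRBBRR; options L={ -1,-7/8,-111/128,-221/256 } R={ -883/1024,-441/512,-55/64,-27/32,-13/16,-3/4,-1/2,0 } → -1767/2048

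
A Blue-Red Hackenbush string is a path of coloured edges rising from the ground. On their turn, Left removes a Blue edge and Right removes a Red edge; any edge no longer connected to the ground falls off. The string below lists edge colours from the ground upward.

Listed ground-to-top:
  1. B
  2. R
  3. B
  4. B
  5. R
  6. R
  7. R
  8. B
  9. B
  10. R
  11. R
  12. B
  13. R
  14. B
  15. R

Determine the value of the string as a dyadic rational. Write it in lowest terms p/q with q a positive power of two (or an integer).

12693/16384

1 of 15 · B · max L 0 · min R +∞ -> 1
2 of 15 · BR · max L 0 · min R 1 -> 1/2
3 of 15 · BRB · max L 1/2 · min R 1 -> 3/4
4 of 15 · BRBB · max L 3/4 · min R 1 -> 7/8
5 of 15 · BRBBR · max L 3/4 · min R 7/8 -> 13/16
6 of 15 · BRBBRR · max L 3/4 · min R 13/16 -> 25/32
7 of 15 · BRBBRRR · max L 3/4 · min R 25/32 -> 49/64
8 of 15 · BRBBRRRB · max L 49/64 · min R 25/32 -> 99/128
9 of 15 · BRBBRRRBB · max L 99/128 · min R 25/32 -> 199/256
10 of 15 · BRBBRRRBBR · max L 99/128 · min R 199/256 -> 397/512
11 of 15 · BRBBRRRBBRR · max L 99/128 · min R 397/512 -> 793/1024
12 of 15 · BRBBRRRBBRRB · max L 793/1024 · min R 397/512 -> 1587/2048
13 of 15 · BRBBRRRBBRRBR · max L 793/1024 · min R 1587/2048 -> 3173/4096
14 of 15 · BRBBRRRBBRRBRB · max L 3173/4096 · min R 1587/2048 -> 6347/8192
15 of 15 · BRBBRRRBBRRBRBR · max L 3173/4096 · min R 6347/8192 -> 12693/16384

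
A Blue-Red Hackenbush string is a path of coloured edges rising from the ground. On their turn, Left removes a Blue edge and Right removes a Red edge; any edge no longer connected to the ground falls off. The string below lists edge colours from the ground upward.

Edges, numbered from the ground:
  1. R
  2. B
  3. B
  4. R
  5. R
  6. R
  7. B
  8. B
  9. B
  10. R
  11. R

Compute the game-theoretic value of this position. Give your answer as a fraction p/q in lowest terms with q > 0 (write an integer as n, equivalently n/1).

Recurse on prefixes of the 11-edge string R B B R R R B B B R R:
edge 1 of 11 (R): { · | 0 } ⇒ -1
edge 2 of 11 (B): { -1 | 0 } ⇒ -1/2
edge 3 of 11 (B): { -1 -1/2 | 0 } ⇒ -1/4
edge 4 of 11 (R): { -1 -1/2 | -1/4 0 } ⇒ -3/8
edge 5 of 11 (R): { -1 -1/2 | -3/8 -1/4 0 } ⇒ -7/16
edge 6 of 11 (R): { -1 -1/2 | -7/16 -3/8 -1/4 0 } ⇒ -15/32
edge 7 of 11 (B): { -1 -1/2 -15/32 | -7/16 -3/8 -1/4 0 } ⇒ -29/64
edge 8 of 11 (B): { -1 -1/2 -15/32 -29/64 | -7/16 -3/8 -1/4 0 } ⇒ -57/128
edge 9 of 11 (B): { -1 -1/2 -15/32 -29/64 -57/128 | -7/16 -3/8 -1/4 0 } ⇒ -113/256
edge 10 of 11 (R): { -1 -1/2 -15/32 -29/64 -57/128 | -113/256 -7/16 -3/8 -1/4 0 } ⇒ -227/512
edge 11 of 11 (R): { -1 -1/2 -15/32 -29/64 -57/128 | -227/512 -113/256 -7/16 -3/8 -1/4 0 } ⇒ -455/1024

-455/1024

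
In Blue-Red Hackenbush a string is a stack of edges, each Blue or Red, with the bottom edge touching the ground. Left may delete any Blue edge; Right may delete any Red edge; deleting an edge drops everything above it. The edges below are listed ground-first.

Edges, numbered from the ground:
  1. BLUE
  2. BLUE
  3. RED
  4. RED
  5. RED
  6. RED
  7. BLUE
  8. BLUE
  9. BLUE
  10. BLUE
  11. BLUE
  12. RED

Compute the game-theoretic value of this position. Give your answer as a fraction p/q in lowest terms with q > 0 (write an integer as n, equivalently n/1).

1149/1024

B: Left { 0 }, Right { · } => simplest 1
BB: Left { 0 1 }, Right { · } => simplest 2
BBR: Left { 0 1 }, Right { 2 } => simplest 3/2
BBRR: Left { 0 1 }, Right { 3/2 2 } => simplest 5/4
BBRRR: Left { 0 1 }, Right { 5/4 3/2 2 } => simplest 9/8
BBRRRR: Left { 0 1 }, Right { 9/8 5/4 3/2 2 } => simplest 17/16
BBRRRRB: Left { 0 1 17/16 }, Right { 9/8 5/4 3/2 2 } => simplest 35/32
BBRRRRBB: Left { 0 1 17/16 35/32 }, Right { 9/8 5/4 3/2 2 } => simplest 71/64
BBRRRRBBB: Left { 0 1 17/16 35/32 71/64 }, Right { 9/8 5/4 3/2 2 } => simplest 143/128
BBRRRRBBBB: Left { 0 1 17/16 35/32 71/64 143/128 }, Right { 9/8 5/4 3/2 2 } => simplest 287/256
BBRRRRBBBBB: Left { 0 1 17/16 35/32 71/64 143/128 287/256 }, Right { 9/8 5/4 3/2 2 } => simplest 575/512
BBRRRRBBBBBR: Left { 0 1 17/16 35/32 71/64 143/128 287/256 }, Right { 575/512 9/8 5/4 3/2 2 } => simplest 1149/1024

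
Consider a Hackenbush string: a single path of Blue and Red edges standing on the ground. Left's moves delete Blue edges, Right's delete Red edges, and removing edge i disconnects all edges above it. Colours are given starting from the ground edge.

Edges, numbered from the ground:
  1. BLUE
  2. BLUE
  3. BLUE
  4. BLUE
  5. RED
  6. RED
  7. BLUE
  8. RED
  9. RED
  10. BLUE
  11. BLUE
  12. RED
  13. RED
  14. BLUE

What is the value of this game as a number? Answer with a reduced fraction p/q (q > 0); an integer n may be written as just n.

Build val(s[:k]) for k = 1..14, string s = BLUE BLUE BLUE BLUE RED RED BLUE RED RED BLUE BLUE RED RED BLUE.
1 of 14 · B · max L 0 · min R +∞ gives 1
2 of 14 · BB · max L 1 · min R +∞ gives 2
3 of 14 · BBB · max L 2 · min R +∞ gives 3
4 of 14 · BBBB · max L 3 · min R +∞ gives 4
5 of 14 · BBBBR · max L 3 · min R 4 gives 7/2
6 of 14 · BBBBRR · max L 3 · min R 7/2 gives 13/4
7 of 14 · BBBBRRB · max L 13/4 · min R 7/2 gives 27/8
8 of 14 · BBBBRRBR · max L 13/4 · min R 27/8 gives 53/16
9 of 14 · BBBBRRBRR · max L 13/4 · min R 53/16 gives 105/32
10 of 14 · BBBBRRBRRB · max L 105/32 · min R 53/16 gives 211/64
11 of 14 · BBBBRRBRRBB · max L 211/64 · min R 53/16 gives 423/128
12 of 14 · BBBBRRBRRBBR · max L 211/64 · min R 423/128 gives 845/256
13 of 14 · BBBBRRBRRBBRR · max L 211/64 · min R 845/256 gives 1689/512
14 of 14 · BBBBRRBRRBBRRB · max L 1689/512 · min R 845/256 gives 3379/1024

3379/1024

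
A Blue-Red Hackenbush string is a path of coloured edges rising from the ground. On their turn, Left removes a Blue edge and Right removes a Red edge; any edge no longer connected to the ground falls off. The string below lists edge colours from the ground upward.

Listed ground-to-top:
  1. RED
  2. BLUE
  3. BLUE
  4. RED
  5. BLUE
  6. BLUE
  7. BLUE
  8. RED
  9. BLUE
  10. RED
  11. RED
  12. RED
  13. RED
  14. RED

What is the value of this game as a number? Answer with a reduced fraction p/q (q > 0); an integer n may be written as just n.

-2239/8192

Prefix values for RED BLUE BLUE RED BLUE BLUE BLUE RED BLUE RED RED RED RED RED via {L|R} + simplicity:
1 of 14 · R · max L −∞ · min R 0 — -1
2 of 14 · RB · max L -1 · min R 0 — -1/2
3 of 14 · RBB · max L -1/2 · min R 0 — -1/4
4 of 14 · RBBR · max L -1/2 · min R -1/4 — -3/8
5 of 14 · RBBRB · max L -3/8 · min R -1/4 — -5/16
6 of 14 · RBBRBB · max L -5/16 · min R -1/4 — -9/32
7 of 14 · RBBRBBB · max L -9/32 · min R -1/4 — -17/64
8 of 14 · RBBRBBBR · max L -9/32 · min R -17/64 — -35/128
9 of 14 · RBBRBBBRB · max L -35/128 · min R -17/64 — -69/256
10 of 14 · RBBRBBBRBR · max L -35/128 · min R -69/256 — -139/512
11 of 14 · RBBRBBBRBRR · max L -35/128 · min R -139/512 — -279/1024
12 of 14 · RBBRBBBRBRRR · max L -35/128 · min R -279/1024 — -559/2048
13 of 14 · RBBRBBBRBRRRR · max L -35/128 · min R -559/2048 — -1119/4096
14 of 14 · RBBRBBBRBRRRRR · max L -35/128 · min R -1119/4096 — -2239/8192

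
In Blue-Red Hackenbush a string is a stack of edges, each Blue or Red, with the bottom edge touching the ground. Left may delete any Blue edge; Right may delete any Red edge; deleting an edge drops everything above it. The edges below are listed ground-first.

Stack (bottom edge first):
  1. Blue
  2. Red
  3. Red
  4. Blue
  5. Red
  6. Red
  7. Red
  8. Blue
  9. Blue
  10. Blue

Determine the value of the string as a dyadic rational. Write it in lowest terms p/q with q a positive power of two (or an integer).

B: Left { 0 }, Right { none } = simplest 1
BR: Left { 0 }, Right { 1 } = simplest 1/2
BRR: Left { 0 }, Right { 1/2; 1 } = simplest 1/4
BRRB: Left { 0; 1/4 }, Right { 1/2; 1 } = simplest 3/8
BRRBR: Left { 0; 1/4 }, Right { 3/8; 1/2; 1 } = simplest 5/16
BRRBRR: Left { 0; 1/4 }, Right { 5/16; 3/8; 1/2; 1 } = simplest 9/32
BRRBRRR: Left { 0; 1/4 }, Right { 9/32; 5/16; 3/8; 1/2; 1 } = simplest 17/64
BRRBRRRB: Left { 0; 1/4; 17/64 }, Right { 9/32; 5/16; 3/8; 1/2; 1 } = simplest 35/128
BRRBRRRBB: Left { 0; 1/4; 17/64; 35/128 }, Right { 9/32; 5/16; 3/8; 1/2; 1 } = simplest 71/256
BRRBRRRBBB: Left { 0; 1/4; 17/64; 35/128; 71/256 }, Right { 9/32; 5/16; 3/8; 1/2; 1 } = simplest 143/512

143/512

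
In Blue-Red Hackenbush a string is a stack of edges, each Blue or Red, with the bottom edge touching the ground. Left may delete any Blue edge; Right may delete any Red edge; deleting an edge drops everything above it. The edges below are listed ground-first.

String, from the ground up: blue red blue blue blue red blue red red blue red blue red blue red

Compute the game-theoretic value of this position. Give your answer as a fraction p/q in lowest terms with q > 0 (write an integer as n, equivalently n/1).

14933/16384

edge 1 of 15 (blue): { 0 | none } => 1
edge 2 of 15 (red): { 0 | 1 } => 1/2
edge 3 of 15 (blue): { 0,1/2 | 1 } => 3/4
edge 4 of 15 (blue): { 0,1/2,3/4 | 1 } => 7/8
edge 5 of 15 (blue): { 0,1/2,3/4,7/8 | 1 } => 15/16
edge 6 of 15 (red): { 0,1/2,3/4,7/8 | 15/16,1 } => 29/32
edge 7 of 15 (blue): { 0,1/2,3/4,7/8,29/32 | 15/16,1 } => 59/64
edge 8 of 15 (red): { 0,1/2,3/4,7/8,29/32 | 59/64,15/16,1 } => 117/128
edge 9 of 15 (red): { 0,1/2,3/4,7/8,29/32 | 117/128,59/64,15/16,1 } => 233/256
edge 10 of 15 (blue): { 0,1/2,3/4,7/8,29/32,233/256 | 117/128,59/64,15/16,1 } => 467/512
edge 11 of 15 (red): { 0,1/2,3/4,7/8,29/32,233/256 | 467/512,117/128,59/64,15/16,1 } => 933/1024
edge 12 of 15 (blue): { 0,1/2,3/4,7/8,29/32,233/256,933/1024 | 467/512,117/128,59/64,15/16,1 } => 1867/2048
edge 13 of 15 (red): { 0,1/2,3/4,7/8,29/32,233/256,933/1024 | 1867/2048,467/512,117/128,59/64,15/16,1 } => 3733/4096
edge 14 of 15 (blue): { 0,1/2,3/4,7/8,29/32,233/256,933/1024,3733/4096 | 1867/2048,467/512,117/128,59/64,15/16,1 } => 7467/8192
edge 15 of 15 (red): { 0,1/2,3/4,7/8,29/32,233/256,933/1024,3733/4096 | 7467/8192,1867/2048,467/512,117/128,59/64,15/16,1 } => 14933/16384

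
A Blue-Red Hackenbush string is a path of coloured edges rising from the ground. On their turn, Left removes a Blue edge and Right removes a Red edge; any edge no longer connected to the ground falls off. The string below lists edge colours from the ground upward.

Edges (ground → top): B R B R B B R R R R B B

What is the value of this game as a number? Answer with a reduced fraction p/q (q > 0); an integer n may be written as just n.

1415/2048

value_1 [B]  L=[0]  R=[∅]  so 1
value_2 [BR]  L=[0]  R=[1]  so 1/2
value_3 [BRB]  L=[0,1/2]  R=[1]  so 3/4
value_4 [BRBR]  L=[0,1/2]  R=[3/4,1]  so 5/8
value_5 [BRBRB]  L=[0,1/2,5/8]  R=[3/4,1]  so 11/16
value_6 [BRBRBB]  L=[0,1/2,5/8,11/16]  R=[3/4,1]  so 23/32
value_7 [BRBRBBR]  L=[0,1/2,5/8,11/16]  R=[23/32,3/4,1]  so 45/64
value_8 [BRBRBBRR]  L=[0,1/2,5/8,11/16]  R=[45/64,23/32,3/4,1]  so 89/128
value_9 [BRBRBBRRR]  L=[0,1/2,5/8,11/16]  R=[89/128,45/64,23/32,3/4,1]  so 177/256
value_10 [BRBRBBRRRR]  L=[0,1/2,5/8,11/16]  R=[177/256,89/128,45/64,23/32,3/4,1]  so 353/512
value_11 [BRBRBBRRRRB]  L=[0,1/2,5/8,11/16,353/512]  R=[177/256,89/128,45/64,23/32,3/4,1]  so 707/1024
value_12 [BRBRBBRRRRBB]  L=[0,1/2,5/8,11/16,353/512,707/1024]  R=[177/256,89/128,45/64,23/32,3/4,1]  so 1415/2048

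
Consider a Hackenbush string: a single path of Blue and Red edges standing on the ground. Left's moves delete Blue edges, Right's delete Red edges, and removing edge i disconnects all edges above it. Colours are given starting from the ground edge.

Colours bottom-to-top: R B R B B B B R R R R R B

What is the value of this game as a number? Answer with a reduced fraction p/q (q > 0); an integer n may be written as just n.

Build value(s[:k]) for k = 1..13, string s = R B R B B B B R R R R R B.
R: Left { · }, Right { 0 } — simplest -1
RB: Left { -1 }, Right { 0 } — simplest -1/2
RBR: Left { -1 }, Right { -1/2,0 } — simplest -3/4
RBRB: Left { -1,-3/4 }, Right { -1/2,0 } — simplest -5/8
RBRBB: Left { -1,-3/4,-5/8 }, Right { -1/2,0 } — simplest -9/16
RBRBBB: Left { -1,-3/4,-5/8,-9/16 }, Right { -1/2,0 } — simplest -17/32
RBRBBBB: Left { -1,-3/4,-5/8,-9/16,-17/32 }, Right { -1/2,0 } — simplest -33/64
RBRBBBBR: Left { -1,-3/4,-5/8,-9/16,-17/32 }, Right { -33/64,-1/2,0 } — simplest -67/128
RBRBBBBRR: Left { -1,-3/4,-5/8,-9/16,-17/32 }, Right { -67/128,-33/64,-1/2,0 } — simplest -135/256
RBRBBBBRRR: Left { -1,-3/4,-5/8,-9/16,-17/32 }, Right { -135/256,-67/128,-33/64,-1/2,0 } — simplest -271/512
RBRBBBBRRRR: Left { -1,-3/4,-5/8,-9/16,-17/32 }, Right { -271/512,-135/256,-67/128,-33/64,-1/2,0 } — simplest -543/1024
RBRBBBBRRRRR: Left { -1,-3/4,-5/8,-9/16,-17/32 }, Right { -543/1024,-271/512,-135/256,-67/128,-33/64,-1/2,0 } — simplest -1087/2048
RBRBBBBRRRRRB: Left { -1,-3/4,-5/8,-9/16,-17/32,-1087/2048 }, Right { -543/1024,-271/512,-135/256,-67/128,-33/64,-1/2,0 } — simplest -2173/4096

-2173/4096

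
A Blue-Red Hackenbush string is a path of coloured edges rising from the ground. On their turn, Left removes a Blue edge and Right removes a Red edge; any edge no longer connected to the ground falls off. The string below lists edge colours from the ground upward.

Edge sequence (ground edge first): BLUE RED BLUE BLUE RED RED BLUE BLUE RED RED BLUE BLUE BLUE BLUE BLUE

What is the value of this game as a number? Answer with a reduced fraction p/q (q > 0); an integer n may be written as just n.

step 1: add BLUE to get B; options L={ 0 } R={ · } -> 1
step 2: add RED to get BR; options L={ 0 } R={ 1 } -> 1/2
step 3: add BLUE to get BRB; options L={ 0 1/2 } R={ 1 } -> 3/4
step 4: add BLUE to get BRBB; options L={ 0 1/2 3/4 } R={ 1 } -> 7/8
step 5: add RED to get BRBBR; options L={ 0 1/2 3/4 } R={ 7/8 1 } -> 13/16
step 6: add RED to get BRBBRR; options L={ 0 1/2 3/4 } R={ 13/16 7/8 1 } -> 25/32
step 7: add BLUE to get BRBBRRB; options L={ 0 1/2 3/4 25/32 } R={ 13/16 7/8 1 } -> 51/64
step 8: add BLUE to get BRBBRRBB; options L={ 0 1/2 3/4 25/32 51/64 } R={ 13/16 7/8 1 } -> 103/128
step 9: add RED to get BRBBRRBBR; options L={ 0 1/2 3/4 25/32 51/64 } R={ 103/128 13/16 7/8 1 } -> 205/256
step 10: add RED to get BRBBRRBBRR; options L={ 0 1/2 3/4 25/32 51/64 } R={ 205/256 103/128 13/16 7/8 1 } -> 409/512
step 11: add BLUE to get BRBBRRBBRRB; options L={ 0 1/2 3/4 25/32 51/64 409/512 } R={ 205/256 103/128 13/16 7/8 1 } -> 819/1024
step 12: add BLUE to get BRBBRRBBRRBB; options L={ 0 1/2 3/4 25/32 51/64 409/512 819/1024 } R={ 205/256 103/128 13/16 7/8 1 } -> 1639/2048
step 13: add BLUE to get BRBBRRBBRRBBB; options L={ 0 1/2 3/4 25/32 51/64 409/512 819/1024 1639/2048 } R={ 205/256 103/128 13/16 7/8 1 } -> 3279/4096
step 14: add BLUE to get BRBBRRBBRRBBBB; options L={ 0 1/2 3/4 25/32 51/64 409/512 819/1024 1639/2048 3279/4096 } R={ 205/256 103/128 13/16 7/8 1 } -> 6559/8192
step 15: add BLUE to get BRBBRRBBRRBBBBB; options L={ 0 1/2 3/4 25/32 51/64 409/512 819/1024 1639/2048 3279/4096 6559/8192 } R={ 205/256 103/128 13/16 7/8 1 } -> 13119/16384

13119/16384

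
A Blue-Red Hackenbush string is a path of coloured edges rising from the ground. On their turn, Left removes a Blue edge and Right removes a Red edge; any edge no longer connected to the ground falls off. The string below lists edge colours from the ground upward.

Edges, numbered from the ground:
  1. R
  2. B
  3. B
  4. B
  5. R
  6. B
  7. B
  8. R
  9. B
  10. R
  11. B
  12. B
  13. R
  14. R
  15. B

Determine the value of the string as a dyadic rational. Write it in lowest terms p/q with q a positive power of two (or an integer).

g_1 [R]  L=[(no moves)]  R=[0]  -> -1
g_2 [RB]  L=[-1]  R=[0]  -> -1/2
g_3 [RBB]  L=[-1, -1/2]  R=[0]  -> -1/4
g_4 [RBBB]  L=[-1, -1/2, -1/4]  R=[0]  -> -1/8
g_5 [RBBBR]  L=[-1, -1/2, -1/4]  R=[-1/8, 0]  -> -3/16
g_6 [RBBBRB]  L=[-1, -1/2, -1/4, -3/16]  R=[-1/8, 0]  -> -5/32
g_7 [RBBBRBB]  L=[-1, -1/2, -1/4, -3/16, -5/32]  R=[-1/8, 0]  -> -9/64
g_8 [RBBBRBBR]  L=[-1, -1/2, -1/4, -3/16, -5/32]  R=[-9/64, -1/8, 0]  -> -19/128
g_9 [RBBBRBBRB]  L=[-1, -1/2, -1/4, -3/16, -5/32, -19/128]  R=[-9/64, -1/8, 0]  -> -37/256
g_10 [RBBBRBBRBR]  L=[-1, -1/2, -1/4, -3/16, -5/32, -19/128]  R=[-37/256, -9/64, -1/8, 0]  -> -75/512
g_11 [RBBBRBBRBRB]  L=[-1, -1/2, -1/4, -3/16, -5/32, -19/128, -75/512]  R=[-37/256, -9/64, -1/8, 0]  -> -149/1024
g_12 [RBBBRBBRBRBB]  L=[-1, -1/2, -1/4, -3/16, -5/32, -19/128, -75/512, -149/1024]  R=[-37/256, -9/64, -1/8, 0]  -> -297/2048
g_13 [RBBBRBBRBRBBR]  L=[-1, -1/2, -1/4, -3/16, -5/32, -19/128, -75/512, -149/1024]  R=[-297/2048, -37/256, -9/64, -1/8, 0]  -> -595/4096
g_14 [RBBBRBBRBRBBRR]  L=[-1, -1/2, -1/4, -3/16, -5/32, -19/128, -75/512, -149/1024]  R=[-595/4096, -297/2048, -37/256, -9/64, -1/8, 0]  -> -1191/8192
g_15 [RBBBRBBRBRBBRRB]  L=[-1, -1/2, -1/4, -3/16, -5/32, -19/128, -75/512, -149/1024, -1191/8192]  R=[-595/4096, -297/2048, -37/256, -9/64, -1/8, 0]  -> -2381/16384

-2381/16384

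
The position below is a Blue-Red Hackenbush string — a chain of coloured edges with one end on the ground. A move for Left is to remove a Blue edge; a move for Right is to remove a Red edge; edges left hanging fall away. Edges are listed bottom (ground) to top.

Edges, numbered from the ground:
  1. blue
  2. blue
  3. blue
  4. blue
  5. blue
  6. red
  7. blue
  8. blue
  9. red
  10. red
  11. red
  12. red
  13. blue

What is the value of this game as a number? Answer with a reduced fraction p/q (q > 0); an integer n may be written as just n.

1 of 13 · b · max L 0 · min R +∞ ⇒ 1
2 of 13 · bb · max L 1 · min R +∞ ⇒ 2
3 of 13 · bbb · max L 2 · min R +∞ ⇒ 3
4 of 13 · bbbb · max L 3 · min R +∞ ⇒ 4
5 of 13 · bbbbb · max L 4 · min R +∞ ⇒ 5
6 of 13 · bbbbbr · max L 4 · min R 5 ⇒ 9/2
7 of 13 · bbbbbrb · max L 9/2 · min R 5 ⇒ 19/4
8 of 13 · bbbbbrbb · max L 19/4 · min R 5 ⇒ 39/8
9 of 13 · bbbbbrbbr · max L 19/4 · min R 39/8 ⇒ 77/16
10 of 13 · bbbbbrbbrr · max L 19/4 · min R 77/16 ⇒ 153/32
11 of 13 · bbbbbrbbrrr · max L 19/4 · min R 153/32 ⇒ 305/64
12 of 13 · bbbbbrbbrrrr · max L 19/4 · min R 305/64 ⇒ 609/128
13 of 13 · bbbbbrbbrrrrb · max L 609/128 · min R 305/64 ⇒ 1219/256

1219/256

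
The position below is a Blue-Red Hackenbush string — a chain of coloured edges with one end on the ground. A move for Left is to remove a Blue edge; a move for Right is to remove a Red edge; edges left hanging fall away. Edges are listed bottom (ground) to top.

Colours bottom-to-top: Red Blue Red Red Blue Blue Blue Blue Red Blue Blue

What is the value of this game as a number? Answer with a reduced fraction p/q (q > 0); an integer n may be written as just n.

-777/1024

Prefix values for Red Blue Red Red Blue Blue Blue Blue Red Blue Blue via {L|R} + simplicity:
R: Left { none }, Right { 0 } = simplest -1
RB: Left { -1 }, Right { 0 } = simplest -1/2
RBR: Left { -1 }, Right { -1/2; 0 } = simplest -3/4
RBRR: Left { -1 }, Right { -3/4; -1/2; 0 } = simplest -7/8
RBRRB: Left { -1; -7/8 }, Right { -3/4; -1/2; 0 } = simplest -13/16
RBRRBB: Left { -1; -7/8; -13/16 }, Right { -3/4; -1/2; 0 } = simplest -25/32
RBRRBBB: Left { -1; -7/8; -13/16; -25/32 }, Right { -3/4; -1/2; 0 } = simplest -49/64
RBRRBBBB: Left { -1; -7/8; -13/16; -25/32; -49/64 }, Right { -3/4; -1/2; 0 } = simplest -97/128
RBRRBBBBR: Left { -1; -7/8; -13/16; -25/32; -49/64 }, Right { -97/128; -3/4; -1/2; 0 } = simplest -195/256
RBRRBBBBRB: Left { -1; -7/8; -13/16; -25/32; -49/64; -195/256 }, Right { -97/128; -3/4; -1/2; 0 } = simplest -389/512
RBRRBBBBRBB: Left { -1; -7/8; -13/16; -25/32; -49/64; -195/256; -389/512 }, Right { -97/128; -3/4; -1/2; 0 } = simplest -777/1024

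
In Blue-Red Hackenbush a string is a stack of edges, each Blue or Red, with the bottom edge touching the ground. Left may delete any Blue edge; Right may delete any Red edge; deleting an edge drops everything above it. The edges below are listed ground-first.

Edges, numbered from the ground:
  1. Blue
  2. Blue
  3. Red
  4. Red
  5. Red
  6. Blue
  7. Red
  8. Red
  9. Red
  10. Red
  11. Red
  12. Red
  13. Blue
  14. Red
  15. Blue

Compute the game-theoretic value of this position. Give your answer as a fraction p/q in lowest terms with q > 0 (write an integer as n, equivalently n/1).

9227/8192

Prefix values for Blue Blue Red Red Red Blue Red Red Red Red Red Red Blue Red Blue via {L|R} + simplicity:
g(B) = { 0 | (no moves) } so 1
g(BB) = { 0,1 | (no moves) } so 2
g(BBR) = { 0,1 | 2 } so 3/2
g(BBRR) = { 0,1 | 3/2,2 } so 5/4
g(BBRRR) = { 0,1 | 5/4,3/2,2 } so 9/8
g(BBRRRB) = { 0,1,9/8 | 5/4,3/2,2 } so 19/16
g(BBRRRBR) = { 0,1,9/8 | 19/16,5/4,3/2,2 } so 37/32
g(BBRRRBRR) = { 0,1,9/8 | 37/32,19/16,5/4,3/2,2 } so 73/64
g(BBRRRBRRR) = { 0,1,9/8 | 73/64,37/32,19/16,5/4,3/2,2 } so 145/128
g(BBRRRBRRRR) = { 0,1,9/8 | 145/128,73/64,37/32,19/16,5/4,3/2,2 } so 289/256
g(BBRRRBRRRRR) = { 0,1,9/8 | 289/256,145/128,73/64,37/32,19/16,5/4,3/2,2 } so 577/512
g(BBRRRBRRRRRR) = { 0,1,9/8 | 577/512,289/256,145/128,73/64,37/32,19/16,5/4,3/2,2 } so 1153/1024
g(BBRRRBRRRRRRB) = { 0,1,9/8,1153/1024 | 577/512,289/256,145/128,73/64,37/32,19/16,5/4,3/2,2 } so 2307/2048
g(BBRRRBRRRRRRBR) = { 0,1,9/8,1153/1024 | 2307/2048,577/512,289/256,145/128,73/64,37/32,19/16,5/4,3/2,2 } so 4613/4096
g(BBRRRBRRRRRRBRB) = { 0,1,9/8,1153/1024,4613/4096 | 2307/2048,577/512,289/256,145/128,73/64,37/32,19/16,5/4,3/2,2 } so 9227/8192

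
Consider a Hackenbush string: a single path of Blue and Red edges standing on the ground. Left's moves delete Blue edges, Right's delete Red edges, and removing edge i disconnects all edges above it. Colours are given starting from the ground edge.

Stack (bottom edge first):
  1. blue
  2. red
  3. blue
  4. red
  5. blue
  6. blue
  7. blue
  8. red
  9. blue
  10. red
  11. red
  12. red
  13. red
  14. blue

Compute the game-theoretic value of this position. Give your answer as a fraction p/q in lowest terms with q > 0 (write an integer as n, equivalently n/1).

5955/8192

g_1 [b]  L=[0]  R=[none]  -> 1
g_2 [br]  L=[0]  R=[1]  -> 1/2
g_3 [brb]  L=[0,1/2]  R=[1]  -> 3/4
g_4 [brbr]  L=[0,1/2]  R=[3/4,1]  -> 5/8
g_5 [brbrb]  L=[0,1/2,5/8]  R=[3/4,1]  -> 11/16
g_6 [brbrbb]  L=[0,1/2,5/8,11/16]  R=[3/4,1]  -> 23/32
g_7 [brbrbbb]  L=[0,1/2,5/8,11/16,23/32]  R=[3/4,1]  -> 47/64
g_8 [brbrbbbr]  L=[0,1/2,5/8,11/16,23/32]  R=[47/64,3/4,1]  -> 93/128
g_9 [brbrbbbrb]  L=[0,1/2,5/8,11/16,23/32,93/128]  R=[47/64,3/4,1]  -> 187/256
g_10 [brbrbbbrbr]  L=[0,1/2,5/8,11/16,23/32,93/128]  R=[187/256,47/64,3/4,1]  -> 373/512
g_11 [brbrbbbrbrr]  L=[0,1/2,5/8,11/16,23/32,93/128]  R=[373/512,187/256,47/64,3/4,1]  -> 745/1024
g_12 [brbrbbbrbrrr]  L=[0,1/2,5/8,11/16,23/32,93/128]  R=[745/1024,373/512,187/256,47/64,3/4,1]  -> 1489/2048
g_13 [brbrbbbrbrrrr]  L=[0,1/2,5/8,11/16,23/32,93/128]  R=[1489/2048,745/1024,373/512,187/256,47/64,3/4,1]  -> 2977/4096
g_14 [brbrbbbrbrrrrb]  L=[0,1/2,5/8,11/16,23/32,93/128,2977/4096]  R=[1489/2048,745/1024,373/512,187/256,47/64,3/4,1]  -> 5955/8192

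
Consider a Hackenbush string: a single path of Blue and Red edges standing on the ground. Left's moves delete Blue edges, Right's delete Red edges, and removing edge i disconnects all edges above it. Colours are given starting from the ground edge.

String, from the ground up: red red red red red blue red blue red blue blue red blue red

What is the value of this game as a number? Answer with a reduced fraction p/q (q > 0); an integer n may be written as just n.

-2379/512

value_1 [r]  L=[—]  R=[0]  => -1
value_2 [rr]  L=[—]  R=[-1; 0]  => -2
value_3 [rrr]  L=[—]  R=[-2; -1; 0]  => -3
value_4 [rrrr]  L=[—]  R=[-3; -2; -1; 0]  => -4
value_5 [rrrrr]  L=[—]  R=[-4; -3; -2; -1; 0]  => -5
value_6 [rrrrrb]  L=[-5]  R=[-4; -3; -2; -1; 0]  => -9/2
value_7 [rrrrrbr]  L=[-5]  R=[-9/2; -4; -3; -2; -1; 0]  => -19/4
value_8 [rrrrrbrb]  L=[-5; -19/4]  R=[-9/2; -4; -3; -2; -1; 0]  => -37/8
value_9 [rrrrrbrbr]  L=[-5; -19/4]  R=[-37/8; -9/2; -4; -3; -2; -1; 0]  => -75/16
value_10 [rrrrrbrbrb]  L=[-5; -19/4; -75/16]  R=[-37/8; -9/2; -4; -3; -2; -1; 0]  => -149/32
value_11 [rrrrrbrbrbb]  L=[-5; -19/4; -75/16; -149/32]  R=[-37/8; -9/2; -4; -3; -2; -1; 0]  => -297/64
value_12 [rrrrrbrbrbbr]  L=[-5; -19/4; -75/16; -149/32]  R=[-297/64; -37/8; -9/2; -4; -3; -2; -1; 0]  => -595/128
value_13 [rrrrrbrbrbbrb]  L=[-5; -19/4; -75/16; -149/32; -595/128]  R=[-297/64; -37/8; -9/2; -4; -3; -2; -1; 0]  => -1189/256
value_14 [rrrrrbrbrbbrbr]  L=[-5; -19/4; -75/16; -149/32; -595/128]  R=[-1189/256; -297/64; -37/8; -9/2; -4; -3; -2; -1; 0]  => -2379/512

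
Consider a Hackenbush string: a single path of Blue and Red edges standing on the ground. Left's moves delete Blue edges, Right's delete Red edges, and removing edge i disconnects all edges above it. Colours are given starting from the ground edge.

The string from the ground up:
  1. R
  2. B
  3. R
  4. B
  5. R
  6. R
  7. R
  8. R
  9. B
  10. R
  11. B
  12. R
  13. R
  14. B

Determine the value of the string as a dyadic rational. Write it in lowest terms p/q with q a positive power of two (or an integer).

-6061/8192

G(R) = { · | 0 } => -1
G(RB) = { -1 | 0 } => -1/2
G(RBR) = { -1 | -1/2 0 } => -3/4
G(RBRB) = { -1 -3/4 | -1/2 0 } => -5/8
G(RBRBR) = { -1 -3/4 | -5/8 -1/2 0 } => -11/16
G(RBRBRR) = { -1 -3/4 | -11/16 -5/8 -1/2 0 } => -23/32
G(RBRBRRR) = { -1 -3/4 | -23/32 -11/16 -5/8 -1/2 0 } => -47/64
G(RBRBRRRR) = { -1 -3/4 | -47/64 -23/32 -11/16 -5/8 -1/2 0 } => -95/128
G(RBRBRRRRB) = { -1 -3/4 -95/128 | -47/64 -23/32 -11/16 -5/8 -1/2 0 } => -189/256
G(RBRBRRRRBR) = { -1 -3/4 -95/128 | -189/256 -47/64 -23/32 -11/16 -5/8 -1/2 0 } => -379/512
G(RBRBRRRRBRB) = { -1 -3/4 -95/128 -379/512 | -189/256 -47/64 -23/32 -11/16 -5/8 -1/2 0 } => -757/1024
G(RBRBRRRRBRBR) = { -1 -3/4 -95/128 -379/512 | -757/1024 -189/256 -47/64 -23/32 -11/16 -5/8 -1/2 0 } => -1515/2048
G(RBRBRRRRBRBRR) = { -1 -3/4 -95/128 -379/512 | -1515/2048 -757/1024 -189/256 -47/64 -23/32 -11/16 -5/8 -1/2 0 } => -3031/4096
G(RBRBRRRRBRBRRB) = { -1 -3/4 -95/128 -379/512 -3031/4096 | -1515/2048 -757/1024 -189/256 -47/64 -23/32 -11/16 -5/8 -1/2 0 } => -6061/8192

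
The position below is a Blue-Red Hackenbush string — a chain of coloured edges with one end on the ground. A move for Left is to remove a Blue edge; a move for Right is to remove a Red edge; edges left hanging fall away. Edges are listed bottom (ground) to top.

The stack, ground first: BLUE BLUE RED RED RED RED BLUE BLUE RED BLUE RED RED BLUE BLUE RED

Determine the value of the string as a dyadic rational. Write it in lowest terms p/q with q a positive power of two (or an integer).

1 of 15 · B · max L 0 · min R +∞ gives 1
2 of 15 · BB · max L 1 · min R +∞ gives 2
3 of 15 · BBR · max L 1 · min R 2 gives 3/2
4 of 15 · BBRR · max L 1 · min R 3/2 gives 5/4
5 of 15 · BBRRR · max L 1 · min R 5/4 gives 9/8
6 of 15 · BBRRRR · max L 1 · min R 9/8 gives 17/16
7 of 15 · BBRRRRB · max L 17/16 · min R 9/8 gives 35/32
8 of 15 · BBRRRRBB · max L 35/32 · min R 9/8 gives 71/64
9 of 15 · BBRRRRBBR · max L 35/32 · min R 71/64 gives 141/128
10 of 15 · BBRRRRBBRB · max L 141/128 · min R 71/64 gives 283/256
11 of 15 · BBRRRRBBRBR · max L 141/128 · min R 283/256 gives 565/512
12 of 15 · BBRRRRBBRBRR · max L 141/128 · min R 565/512 gives 1129/1024
13 of 15 · BBRRRRBBRBRRB · max L 1129/1024 · min R 565/512 gives 2259/2048
14 of 15 · BBRRRRBBRBRRBB · max L 2259/2048 · min R 565/512 gives 4519/4096
15 of 15 · BBRRRRBBRBRRBBR · max L 2259/2048 · min R 4519/4096 gives 9037/8192

9037/8192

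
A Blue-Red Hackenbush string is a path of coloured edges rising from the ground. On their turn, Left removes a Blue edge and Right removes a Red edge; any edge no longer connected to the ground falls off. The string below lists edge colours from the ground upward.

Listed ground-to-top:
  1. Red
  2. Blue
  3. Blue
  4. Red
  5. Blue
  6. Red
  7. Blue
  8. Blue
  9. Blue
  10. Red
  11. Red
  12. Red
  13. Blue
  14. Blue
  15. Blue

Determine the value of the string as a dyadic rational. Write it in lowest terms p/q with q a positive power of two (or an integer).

1 of 15 · R · max L −∞ · min R 0 ⇒ -1
2 of 15 · RB · max L -1 · min R 0 ⇒ -1/2
3 of 15 · RBB · max L -1/2 · min R 0 ⇒ -1/4
4 of 15 · RBBR · max L -1/2 · min R -1/4 ⇒ -3/8
5 of 15 · RBBRB · max L -3/8 · min R -1/4 ⇒ -5/16
6 of 15 · RBBRBR · max L -3/8 · min R -5/16 ⇒ -11/32
7 of 15 · RBBRBRB · max L -11/32 · min R -5/16 ⇒ -21/64
8 of 15 · RBBRBRBB · max L -21/64 · min R -5/16 ⇒ -41/128
9 of 15 · RBBRBRBBB · max L -41/128 · min R -5/16 ⇒ -81/256
10 of 15 · RBBRBRBBBR · max L -41/128 · min R -81/256 ⇒ -163/512
11 of 15 · RBBRBRBBBRR · max L -41/128 · min R -163/512 ⇒ -327/1024
12 of 15 · RBBRBRBBBRRR · max L -41/128 · min R -327/1024 ⇒ -655/2048
13 of 15 · RBBRBRBBBRRRB · max L -655/2048 · min R -327/1024 ⇒ -1309/4096
14 of 15 · RBBRBRBBBRRRBB · max L -1309/4096 · min R -327/1024 ⇒ -2617/8192
15 of 15 · RBBRBRBBBRRRBBB · max L -2617/8192 · min R -327/1024 ⇒ -5233/16384

-5233/16384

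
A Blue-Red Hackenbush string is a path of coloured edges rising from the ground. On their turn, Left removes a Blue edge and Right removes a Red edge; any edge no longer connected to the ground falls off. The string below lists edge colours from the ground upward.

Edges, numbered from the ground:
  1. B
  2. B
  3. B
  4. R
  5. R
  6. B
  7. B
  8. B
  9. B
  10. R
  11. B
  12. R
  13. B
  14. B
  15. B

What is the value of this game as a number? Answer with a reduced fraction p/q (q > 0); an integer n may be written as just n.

10159/4096

step 1: add B to get B; options L={ 0 } R={ · } gives 1
step 2: add B to get BB; options L={ 0 1 } R={ · } gives 2
step 3: add B to get BBB; options L={ 0 1 2 } R={ · } gives 3
step 4: add R to get BBBR; options L={ 0 1 2 } R={ 3 } gives 5/2
step 5: add R to get BBBRR; options L={ 0 1 2 } R={ 5/2 3 } gives 9/4
step 6: add B to get BBBRRB; options L={ 0 1 2 9/4 } R={ 5/2 3 } gives 19/8
step 7: add B to get BBBRRBB; options L={ 0 1 2 9/4 19/8 } R={ 5/2 3 } gives 39/16
step 8: add B to get BBBRRBBB; options L={ 0 1 2 9/4 19/8 39/16 } R={ 5/2 3 } gives 79/32
step 9: add B to get BBBRRBBBB; options L={ 0 1 2 9/4 19/8 39/16 79/32 } R={ 5/2 3 } gives 159/64
step 10: add R to get BBBRRBBBBR; options L={ 0 1 2 9/4 19/8 39/16 79/32 } R={ 159/64 5/2 3 } gives 317/128
step 11: add B to get BBBRRBBBBRB; options L={ 0 1 2 9/4 19/8 39/16 79/32 317/128 } R={ 159/64 5/2 3 } gives 635/256
step 12: add R to get BBBRRBBBBRBR; options L={ 0 1 2 9/4 19/8 39/16 79/32 317/128 } R={ 635/256 159/64 5/2 3 } gives 1269/512
step 13: add B to get BBBRRBBBBRBRB; options L={ 0 1 2 9/4 19/8 39/16 79/32 317/128 1269/512 } R={ 635/256 159/64 5/2 3 } gives 2539/1024
step 14: add B to get BBBRRBBBBRBRBB; options L={ 0 1 2 9/4 19/8 39/16 79/32 317/128 1269/512 2539/1024 } R={ 635/256 159/64 5/2 3 } gives 5079/2048
step 15: add B to get BBBRRBBBBRBRBBB; options L={ 0 1 2 9/4 19/8 39/16 79/32 317/128 1269/512 2539/1024 5079/2048 } R={ 635/256 159/64 5/2 3 } gives 10159/4096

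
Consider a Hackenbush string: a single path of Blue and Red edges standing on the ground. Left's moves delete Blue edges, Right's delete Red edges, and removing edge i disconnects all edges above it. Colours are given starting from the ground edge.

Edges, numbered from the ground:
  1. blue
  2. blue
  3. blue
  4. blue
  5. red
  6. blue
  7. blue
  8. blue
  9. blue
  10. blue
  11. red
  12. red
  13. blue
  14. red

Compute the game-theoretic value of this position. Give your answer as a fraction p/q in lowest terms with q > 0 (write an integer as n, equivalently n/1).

edge 1 of 14 (blue): { 0 | · } ⇒ 1
edge 2 of 14 (blue): { 0; 1 | · } ⇒ 2
edge 3 of 14 (blue): { 0; 1; 2 | · } ⇒ 3
edge 4 of 14 (blue): { 0; 1; 2; 3 | · } ⇒ 4
edge 5 of 14 (red): { 0; 1; 2; 3 | 4 } ⇒ 7/2
edge 6 of 14 (blue): { 0; 1; 2; 3; 7/2 | 4 } ⇒ 15/4
edge 7 of 14 (blue): { 0; 1; 2; 3; 7/2; 15/4 | 4 } ⇒ 31/8
edge 8 of 14 (blue): { 0; 1; 2; 3; 7/2; 15/4; 31/8 | 4 } ⇒ 63/16
edge 9 of 14 (blue): { 0; 1; 2; 3; 7/2; 15/4; 31/8; 63/16 | 4 } ⇒ 127/32
edge 10 of 14 (blue): { 0; 1; 2; 3; 7/2; 15/4; 31/8; 63/16; 127/32 | 4 } ⇒ 255/64
edge 11 of 14 (red): { 0; 1; 2; 3; 7/2; 15/4; 31/8; 63/16; 127/32 | 255/64; 4 } ⇒ 509/128
edge 12 of 14 (red): { 0; 1; 2; 3; 7/2; 15/4; 31/8; 63/16; 127/32 | 509/128; 255/64; 4 } ⇒ 1017/256
edge 13 of 14 (blue): { 0; 1; 2; 3; 7/2; 15/4; 31/8; 63/16; 127/32; 1017/256 | 509/128; 255/64; 4 } ⇒ 2035/512
edge 14 of 14 (red): { 0; 1; 2; 3; 7/2; 15/4; 31/8; 63/16; 127/32; 1017/256 | 2035/512; 509/128; 255/64; 4 } ⇒ 4069/1024

4069/1024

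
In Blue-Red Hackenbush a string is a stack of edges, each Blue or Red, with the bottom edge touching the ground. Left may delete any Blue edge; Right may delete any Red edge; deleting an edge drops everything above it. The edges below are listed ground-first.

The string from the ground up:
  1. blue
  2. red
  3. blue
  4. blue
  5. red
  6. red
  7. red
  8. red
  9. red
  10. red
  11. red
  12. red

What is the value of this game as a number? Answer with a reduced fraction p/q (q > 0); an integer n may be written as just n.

1537/2048

edge 1 of 12 (blue): { 0 | none } so 1
edge 2 of 12 (red): { 0 | 1 } so 1/2
edge 3 of 12 (blue): { 0, 1/2 | 1 } so 3/4
edge 4 of 12 (blue): { 0, 1/2, 3/4 | 1 } so 7/8
edge 5 of 12 (red): { 0, 1/2, 3/4 | 7/8, 1 } so 13/16
edge 6 of 12 (red): { 0, 1/2, 3/4 | 13/16, 7/8, 1 } so 25/32
edge 7 of 12 (red): { 0, 1/2, 3/4 | 25/32, 13/16, 7/8, 1 } so 49/64
edge 8 of 12 (red): { 0, 1/2, 3/4 | 49/64, 25/32, 13/16, 7/8, 1 } so 97/128
edge 9 of 12 (red): { 0, 1/2, 3/4 | 97/128, 49/64, 25/32, 13/16, 7/8, 1 } so 193/256
edge 10 of 12 (red): { 0, 1/2, 3/4 | 193/256, 97/128, 49/64, 25/32, 13/16, 7/8, 1 } so 385/512
edge 11 of 12 (red): { 0, 1/2, 3/4 | 385/512, 193/256, 97/128, 49/64, 25/32, 13/16, 7/8, 1 } so 769/1024
edge 12 of 12 (red): { 0, 1/2, 3/4 | 769/1024, 385/512, 193/256, 97/128, 49/64, 25/32, 13/16, 7/8, 1 } so 1537/2048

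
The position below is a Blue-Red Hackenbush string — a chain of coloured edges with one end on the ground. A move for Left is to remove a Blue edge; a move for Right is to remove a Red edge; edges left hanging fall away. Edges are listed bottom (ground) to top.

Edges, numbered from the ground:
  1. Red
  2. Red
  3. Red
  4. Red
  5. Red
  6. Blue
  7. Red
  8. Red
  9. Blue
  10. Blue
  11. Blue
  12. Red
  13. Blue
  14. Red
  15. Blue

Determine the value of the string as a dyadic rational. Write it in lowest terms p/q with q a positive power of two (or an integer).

-4885/1024

R: Left { none }, Right { 0 } => simplest -1
RR: Left { none }, Right { -1 0 } => simplest -2
RRR: Left { none }, Right { -2 -1 0 } => simplest -3
RRRR: Left { none }, Right { -3 -2 -1 0 } => simplest -4
RRRRR: Left { none }, Right { -4 -3 -2 -1 0 } => simplest -5
RRRRRB: Left { -5 }, Right { -4 -3 -2 -1 0 } => simplest -9/2
RRRRRBR: Left { -5 }, Right { -9/2 -4 -3 -2 -1 0 } => simplest -19/4
RRRRRBRR: Left { -5 }, Right { -19/4 -9/2 -4 -3 -2 -1 0 } => simplest -39/8
RRRRRBRRB: Left { -5 -39/8 }, Right { -19/4 -9/2 -4 -3 -2 -1 0 } => simplest -77/16
RRRRRBRRBB: Left { -5 -39/8 -77/16 }, Right { -19/4 -9/2 -4 -3 -2 -1 0 } => simplest -153/32
RRRRRBRRBBB: Left { -5 -39/8 -77/16 -153/32 }, Right { -19/4 -9/2 -4 -3 -2 -1 0 } => simplest -305/64
RRRRRBRRBBBR: Left { -5 -39/8 -77/16 -153/32 }, Right { -305/64 -19/4 -9/2 -4 -3 -2 -1 0 } => simplest -611/128
RRRRRBRRBBBRB: Left { -5 -39/8 -77/16 -153/32 -611/128 }, Right { -305/64 -19/4 -9/2 -4 -3 -2 -1 0 } => simplest -1221/256
RRRRRBRRBBBRBR: Left { -5 -39/8 -77/16 -153/32 -611/128 }, Right { -1221/256 -305/64 -19/4 -9/2 -4 -3 -2 -1 0 } => simplest -2443/512
RRRRRBRRBBBRBRB: Left { -5 -39/8 -77/16 -153/32 -611/128 -2443/512 }, Right { -1221/256 -305/64 -19/4 -9/2 -4 -3 -2 -1 0 } => simplest -4885/1024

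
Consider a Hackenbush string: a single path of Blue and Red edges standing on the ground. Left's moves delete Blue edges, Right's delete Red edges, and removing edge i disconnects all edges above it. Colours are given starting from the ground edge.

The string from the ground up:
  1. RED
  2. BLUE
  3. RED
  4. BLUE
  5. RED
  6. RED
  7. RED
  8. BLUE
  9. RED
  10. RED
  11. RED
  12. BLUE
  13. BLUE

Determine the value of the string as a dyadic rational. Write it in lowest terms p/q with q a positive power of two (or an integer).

-3001/4096

Build v(s[:k]) for k = 1..13, string s = RED BLUE RED BLUE RED RED RED BLUE RED RED RED BLUE BLUE.
step 1: add RED to get R; options L={ none } R={ 0 } so -1
step 2: add BLUE to get RB; options L={ -1 } R={ 0 } so -1/2
step 3: add RED to get RBR; options L={ -1 } R={ -1/2 0 } so -3/4
step 4: add BLUE to get RBRB; options L={ -1 -3/4 } R={ -1/2 0 } so -5/8
step 5: add RED to get RBRBR; options L={ -1 -3/4 } R={ -5/8 -1/2 0 } so -11/16
step 6: add RED to get RBRBRR; options L={ -1 -3/4 } R={ -11/16 -5/8 -1/2 0 } so -23/32
step 7: add RED to get RBRBRRR; options L={ -1 -3/4 } R={ -23/32 -11/16 -5/8 -1/2 0 } so -47/64
step 8: add BLUE to get RBRBRRRB; options L={ -1 -3/4 -47/64 } R={ -23/32 -11/16 -5/8 -1/2 0 } so -93/128
step 9: add RED to get RBRBRRRBR; options L={ -1 -3/4 -47/64 } R={ -93/128 -23/32 -11/16 -5/8 -1/2 0 } so -187/256
step 10: add RED to get RBRBRRRBRR; options L={ -1 -3/4 -47/64 } R={ -187/256 -93/128 -23/32 -11/16 -5/8 -1/2 0 } so -375/512
step 11: add RED to get RBRBRRRBRRR; options L={ -1 -3/4 -47/64 } R={ -375/512 -187/256 -93/128 -23/32 -11/16 -5/8 -1/2 0 } so -751/1024
step 12: add BLUE to get RBRBRRRBRRRB; options L={ -1 -3/4 -47/64 -751/1024 } R={ -375/512 -187/256 -93/128 -23/32 -11/16 -5/8 -1/2 0 } so -1501/2048
step 13: add BLUE to get RBRBRRRBRRRBB; options L={ -1 -3/4 -47/64 -751/1024 -1501/2048 } R={ -375/512 -187/256 -93/128 -23/32 -11/16 -5/8 -1/2 0 } so -3001/4096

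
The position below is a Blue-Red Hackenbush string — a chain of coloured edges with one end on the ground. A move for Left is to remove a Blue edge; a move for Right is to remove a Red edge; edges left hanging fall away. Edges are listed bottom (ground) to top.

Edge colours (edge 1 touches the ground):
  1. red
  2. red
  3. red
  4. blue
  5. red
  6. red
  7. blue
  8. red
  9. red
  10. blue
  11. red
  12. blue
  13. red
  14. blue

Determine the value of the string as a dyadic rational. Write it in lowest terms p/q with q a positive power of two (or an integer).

r: Left { · }, Right { 0 } = simplest -1
rr: Left { · }, Right { -1 0 } = simplest -2
rrr: Left { · }, Right { -2 -1 0 } = simplest -3
rrrb: Left { -3 }, Right { -2 -1 0 } = simplest -5/2
rrrbr: Left { -3 }, Right { -5/2 -2 -1 0 } = simplest -11/4
rrrbrr: Left { -3 }, Right { -11/4 -5/2 -2 -1 0 } = simplest -23/8
rrrbrrb: Left { -3 -23/8 }, Right { -11/4 -5/2 -2 -1 0 } = simplest -45/16
rrrbrrbr: Left { -3 -23/8 }, Right { -45/16 -11/4 -5/2 -2 -1 0 } = simplest -91/32
rrrbrrbrr: Left { -3 -23/8 }, Right { -91/32 -45/16 -11/4 -5/2 -2 -1 0 } = simplest -183/64
rrrbrrbrrb: Left { -3 -23/8 -183/64 }, Right { -91/32 -45/16 -11/4 -5/2 -2 -1 0 } = simplest -365/128
rrrbrrbrrbr: Left { -3 -23/8 -183/64 }, Right { -365/128 -91/32 -45/16 -11/4 -5/2 -2 -1 0 } = simplest -731/256
rrrbrrbrrbrb: Left { -3 -23/8 -183/64 -731/256 }, Right { -365/128 -91/32 -45/16 -11/4 -5/2 -2 -1 0 } = simplest -1461/512
rrrbrrbrrbrbr: Left { -3 -23/8 -183/64 -731/256 }, Right { -1461/512 -365/128 -91/32 -45/16 -11/4 -5/2 -2 -1 0 } = simplest -2923/1024
rrrbrrbrrbrbrb: Left { -3 -23/8 -183/64 -731/256 -2923/1024 }, Right { -1461/512 -365/128 -91/32 -45/16 -11/4 -5/2 -2 -1 0 } = simplest -5845/2048

-5845/2048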